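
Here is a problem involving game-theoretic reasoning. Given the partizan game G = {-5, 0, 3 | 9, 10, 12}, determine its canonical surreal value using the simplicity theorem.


Left options: {-5, 0, 3}, max = 3
Right options: {9, 10, 12}, min = 9
All options are numbers and max(Left) < min(Right), so by the simplicity theorem the value is the simplest (earliest-born) number strictly between 3 and 9.
Integers 4 through 8 all lie strictly between 3 and 9.
Among integers, the simplest (lowest birthday = smallest |n|; 0 is born on day 0, +-n on day n) is 4.
No non-integer in the interval can be simpler: if x is a non-integer in the interval, then floor(x) or ceil(x) also lies in the interval (the interval contains an integer), and both are proper prefixes of x's sign expansion, i.e. born earlier. So the game value is 4.
Game value = 4

4


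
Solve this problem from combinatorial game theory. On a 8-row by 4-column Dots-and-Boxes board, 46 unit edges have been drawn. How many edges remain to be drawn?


Grid: 8 x 4 boxes, i.e. 9 rows and 5 columns of dots.
Horizontal edges: (rows + 1) * cols = 9 * 4 = 36
Vertical edges: rows * (cols + 1) = 8 * 5 = 40
Total edges: 36 + 40 = 76
Edges drawn: 46
Remaining: 76 - 46 = 30

30


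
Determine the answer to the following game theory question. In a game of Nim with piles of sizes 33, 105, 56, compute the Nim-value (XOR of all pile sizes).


We need the XOR (exclusive or) of all pile sizes.
After XOR-ing pile 1 (size 33): 0 XOR 33 = 33
After XOR-ing pile 2 (size 105): 33 XOR 105 = 72
After XOR-ing pile 3 (size 56): 72 XOR 56 = 112
The Nim-value of this position is 112.

112


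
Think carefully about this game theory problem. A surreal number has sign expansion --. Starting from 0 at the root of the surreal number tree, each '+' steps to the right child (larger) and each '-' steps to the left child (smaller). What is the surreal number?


Sign expansion: --
Rule: track bounds (lo, hi), initially (-inf, +inf). On '+', the current value becomes lo and we move to the simplest number in (value, hi): value + 1 if hi = +inf, otherwise the midpoint (value + hi)/2. On '-', the current value becomes hi and we move to value - 1 if lo = -inf, otherwise the midpoint (lo + value)/2.
Start at 0.
Step 1: sign = -, move left. Bounds: (-inf, 0). Value = -1
Step 2: sign = -, move left. Bounds: (-inf, -1). Value = -2
The surreal number with sign expansion -- is -2.

-2


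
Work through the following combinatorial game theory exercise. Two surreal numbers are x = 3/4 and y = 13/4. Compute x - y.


x = 3/4, y = 13/4
Converting to common denominator: 4
x = 3/4, y = 13/4
x - y = 3/4 - 13/4 = -5/2

-5/2


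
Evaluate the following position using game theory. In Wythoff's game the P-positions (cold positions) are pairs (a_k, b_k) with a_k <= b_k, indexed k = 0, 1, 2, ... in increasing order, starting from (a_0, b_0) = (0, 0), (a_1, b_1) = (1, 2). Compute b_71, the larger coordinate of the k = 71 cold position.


By Wythoff's theorem, a_k = floor(k * phi) and b_k = floor(k * phi^2) = a_k + k, where phi = (1 + sqrt(5))/2 is the golden ratio.
phi = (1 + sqrt(5))/2 = 1.618034
phi^2 = phi + 1 = 2.618034
k = 71
k * phi^2 = 71 * 2.618034 = 185.880413
b_71 = floor(k * phi^2) = 185 (check: a_71 + k = 114 + 71 = 185)

185


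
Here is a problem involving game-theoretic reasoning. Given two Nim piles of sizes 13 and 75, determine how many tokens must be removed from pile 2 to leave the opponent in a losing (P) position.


Piles: 13 and 75
Current XOR: 13 XOR 75 = 70 (non-zero, so this is an N-position).
To make the XOR zero, we need to find a move that balances the piles.
For pile 2 (size 75): target = 75 XOR 70 = 13
We reduce pile 2 from 75 to 13.
Tokens removed: 75 - 13 = 62
Verification: 13 XOR 13 = 0

62


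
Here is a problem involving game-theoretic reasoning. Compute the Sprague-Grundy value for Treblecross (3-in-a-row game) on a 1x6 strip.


Treblecross: place X on empty cells; 3-in-a-row wins.
Playing within two cells of an existing X lets the opponent win at once, so sensible play treats the cells i-2..i+2 around each X as dead. The player left with no safe cell loses, so this is a normal-play take-away game on strips of safe cells.
Placing X at cell i (0-indexed) of a strip of k safe cells leaves independent strips of sizes max(0, i-2) and max(0, k-i-3). Hence G(k) = mex{ G(max(0,i-2)) XOR G(max(0,k-i-3)) : 0 <= i < k }, with G(0) = 0.
G(1): splits (0,0):0^0=0 -> mex({0}) = 1
G(2): splits (0,0):0^0=0 -> mex({0}) = 1
G(3): splits (0,0):0^0=0 -> mex({0}) = 1
G(4): splits (0,1):0^1=1 (0,0):0^0=0 -> mex({0, 1}) = 2
G(5): splits (0,2):0^1=1 (0,1):0^1=1 (0,0):0^0=0 -> mex({0, 1}) = 2
G(6) = mex({1}) = 0
Therefore G(6) = 0.

0


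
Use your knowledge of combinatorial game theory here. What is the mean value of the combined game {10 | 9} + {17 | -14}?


G1 = {10 | 9}, G2 = {17 | -14}
Each is a switch {a | b} with numbers a > b; its mean value is (a + b)/2, and mean value is additive over game sums: m(G1 + G2) = m(G1) + m(G2).
Mean of G1 = (10 + (9))/2 = 19/2 = 19/2
Mean of G2 = (17 + (-14))/2 = 3/2 = 3/2
Mean of G1 + G2 = 19/2 + 3/2 = 11

11


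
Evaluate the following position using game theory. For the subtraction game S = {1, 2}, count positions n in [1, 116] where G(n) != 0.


Subtraction set S = {1, 2}, so G(n) = n mod 3.
G(n) = 0 when n is a multiple of 3.
Multiples of 3 in [1, 116]: 38
N-positions (nonzero Grundy) = 116 - 38 = 78

78


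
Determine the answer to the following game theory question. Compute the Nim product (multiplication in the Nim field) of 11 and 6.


Nim multiplication is bilinear over XOR: (u XOR v) * w = (u*w) XOR (v*w).
So we split each operand into its bit components and XOR the pairwise Nim products.
11 = 1 + 2 + 8 (as XOR of powers of 2).
6 = 2 + 4 (as XOR of powers of 2).
Using the standard Nim-product table on single bits:
  2*2 = 3,   2*4 = 8,   2*8 = 12,
  4*4 = 6,   4*8 = 11,  8*8 = 13,
and  1*x = x (identity), k*l = l*k (commutative).
Pairwise Nim products:
  1 * 2 = 2
  1 * 4 = 4
  2 * 2 = 3
  2 * 4 = 8
  8 * 2 = 12
  8 * 4 = 11
XOR them: 2 XOR 4 XOR 3 XOR 8 XOR 12 XOR 11 = 10.
Result: 11 * 6 = 10 (in Nim).

10


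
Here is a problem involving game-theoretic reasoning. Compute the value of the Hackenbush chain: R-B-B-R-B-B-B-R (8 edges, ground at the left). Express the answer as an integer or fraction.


Edges (from ground): R-B-B-R-B-B-B-R
By Berlekamp's sign-expansion rule, a Blue-Red Hackenbush stalk has the value of the surreal number whose sign sequence is the edge sequence with B -> + and R -> -.
Sign sequence: -++-+++-
Trace the sign expansion in the surreal number tree, starting from 0:
Edge 1: R (sign -) -> bounds (-inf, 0), value = -1
Edge 2: B (sign +) -> bounds (-1, 0), value = -1/2
Edge 3: B (sign +) -> bounds (-1/2, 0), value = -1/4
Edge 4: R (sign -) -> bounds (-1/2, -1/4), value = -3/8
Edge 5: B (sign +) -> bounds (-3/8, -1/4), value = -5/16
Edge 6: B (sign +) -> bounds (-5/16, -1/4), value = -9/32
Edge 7: B (sign +) -> bounds (-9/32, -1/4), value = -17/64
Edge 8: R (sign -) -> bounds (-9/32, -17/64), value = -35/128
Game value = -35/128

-35/128


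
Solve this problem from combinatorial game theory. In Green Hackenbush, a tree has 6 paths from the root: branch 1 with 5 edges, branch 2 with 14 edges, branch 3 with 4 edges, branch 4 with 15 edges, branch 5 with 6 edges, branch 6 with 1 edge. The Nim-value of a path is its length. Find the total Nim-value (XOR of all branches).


The tree has 6 branches from the ground vertex.
In Green Hackenbush, the Nim-value of a simple path of length k is k.
Branch 1: length 5, Nim-value = 5
Branch 2: length 14, Nim-value = 14
Branch 3: length 4, Nim-value = 4
Branch 4: length 15, Nim-value = 15
Branch 5: length 6, Nim-value = 6
Branch 6: length 1, Nim-value = 1
Total Nim-value = XOR of all branch values:
0 XOR 5 = 5
5 XOR 14 = 11
11 XOR 4 = 15
15 XOR 15 = 0
0 XOR 6 = 6
6 XOR 1 = 7
Nim-value of the tree = 7

7


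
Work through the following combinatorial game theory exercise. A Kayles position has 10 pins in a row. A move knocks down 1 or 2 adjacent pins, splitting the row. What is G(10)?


Kayles: a move removes 1 or 2 adjacent pins from a contiguous row.
Removing pins from a row of k leaves two independent rows (a, b) with a + b = k - 1 (one pin) or a + b = k - 2 (two pins); an end removal gives a = 0.
By Sprague-Grundy, G(k) = mex{ G(a) XOR G(b) } over all these splits. G(0) = 0.
G(1): splits (0,0):0^0=0 -> mex({0}) = 1
G(2): splits (0,1):0^1=1 (0,0):0^0=0 -> mex({0, 1}) = 2
G(3): splits (0,2):0^2=2 (1,1):1^1=0 (0,1):0^1=1 -> mex({0, 1, 2}) = 3
G(4): splits (0,3):0^3=3 (1,2):1^2=3 (0,2):0^2=2 (1,1):1^1=0 -> mex({0, 2, 3}) = 1
G(5): splits (0,4):0^1=1 (1,3):1^3=2 (2,2):2^2=0 (0,3):0^3=3 (1,2):1^2=3 -> mex({0, 1, 2, 3}) = 4
G(6) = mex({0, 1, 2, 4}) = 3
G(7) = mex({0, 1, 3, 4, 5}) = 2
G(8) = mex({0, 2, 3, 5, 6}) = 1
G(9) = mex({0, 1, 2, 3, 6, 7}) = 4
G(10) = mex({0, 1, 3, 4, 5, 7}) = 2
Therefore G(10) = 2.

2


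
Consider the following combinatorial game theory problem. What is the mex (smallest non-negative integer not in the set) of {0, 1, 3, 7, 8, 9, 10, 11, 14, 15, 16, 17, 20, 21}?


Set = {0, 1, 3, 7, 8, 9, 10, 11, 14, 15, 16, 17, 20, 21}
0 is in the set.
1 is in the set.
2 is NOT in the set. This is the mex.
mex = 2

2


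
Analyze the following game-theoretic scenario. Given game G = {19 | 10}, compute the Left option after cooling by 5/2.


Original game: {19 | 10} (a switch {a | b} with a > b).
Cooling by t (for t below the temperature (a - b)/2 = 9/2) taxes each move by t: {a | b} cooled by t is {a - t | b + t}.
Cooling amount: t = 5/2
Cooled Left option: 19 - 5/2 = 33/2
Cooled Right option: 10 + 5/2 = 25/2
Cooled game: {33/2 | 25/2}
Left option = 33/2

33/2


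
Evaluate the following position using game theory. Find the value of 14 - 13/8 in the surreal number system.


x = 14, y = 13/8
Converting to common denominator: 8
x = 112/8, y = 13/8
x - y = 14 - 13/8 = 99/8

99/8


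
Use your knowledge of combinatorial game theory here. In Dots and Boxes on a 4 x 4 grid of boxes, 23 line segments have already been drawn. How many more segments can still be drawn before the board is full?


Grid: 4 x 4 boxes, i.e. 5 rows and 5 columns of dots.
Horizontal edges: (rows + 1) * cols = 5 * 4 = 20
Vertical edges: rows * (cols + 1) = 4 * 5 = 20
Total edges: 20 + 20 = 40
Edges drawn: 23
Remaining: 40 - 23 = 17

17


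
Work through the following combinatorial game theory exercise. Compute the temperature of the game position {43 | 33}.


The game is {43 | 33}, a switch {a | b} with numbers a > b.
Cooling {a | b} by t gives {a - t | b + t}, which stops being hot when a - t = b + t, i.e. at t = (a - b)/2. So the temperature of a switch is (a - b)/2.
Temperature = (Left option - Right option) / 2
= (43 - (33)) / 2
= 10 / 2
= 5

5


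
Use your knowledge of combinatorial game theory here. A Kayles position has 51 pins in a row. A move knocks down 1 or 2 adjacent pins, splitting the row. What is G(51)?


Kayles: a move removes 1 or 2 adjacent pins from a contiguous row.
Removing pins from a row of k leaves two independent rows (a, b) with a + b = k - 1 (one pin) or a + b = k - 2 (two pins); an end removal gives a = 0.
By Sprague-Grundy, G(k) = mex{ G(a) XOR G(b) } over all these splits. G(0) = 0.
G(1): splits (0,0):0^0=0 -> mex({0}) = 1
G(2): splits (0,1):0^1=1 (0,0):0^0=0 -> mex({0, 1}) = 2
G(3): splits (0,2):0^2=2 (1,1):1^1=0 (0,1):0^1=1 -> mex({0, 1, 2}) = 3
G(4): splits (0,3):0^3=3 (1,2):1^2=3 (0,2):0^2=2 (1,1):1^1=0 -> mex({0, 2, 3}) = 1
G(5): splits (0,4):0^1=1 (1,3):1^3=2 (2,2):2^2=0 (0,3):0^3=3 (1,2):1^2=3 -> mex({0, 1, 2, 3}) = 4
G(6) = mex({0, 1, 2, 4}) = 3
G(7) = mex({0, 1, 3, 4, 5}) = 2
G(8) = mex({0, 2, 3, 5, 6}) = 1
G(9) = mex({0, 1, 2, 3, 6, 7}) = 4
G(10) = mex({0, 1, 3, 4, 5, 7}) = 2
G(11) = mex({0, 1, 2, 3, 4, 5}) = 6
G(12) = mex({0, 1, 2, 3, 5, 6, 7}) = 4
G(13) = mex({0, 2, 3, 4, 6, 7}) = 1
G(14) = mex({0, 1, 4, 5, 6, 7}) = 2
G(15) = mex({0, 1, 2, 3, 4, 5, 6}) = 7
G(16) = mex({0, 2, 3, 5, 6, 7}) = 1
G(17) = mex({0, 1, 2, 3, 5, 6, 7}) = 4
G(18) = mex({0, 1, 2, 4, 5, 6}) = 3
G(19) = mex({0, 1, 3, 4, 5, 7}) = 2
G(20) = mex({0, 2, 3, 4, 5, 6, 7}) = 1
G(21) = mex({0, 1, 2, 3, 5, 6, 7}) = 4
G(22) = mex({0, 1, 2, 3, 4, 5, 7}) = 6
G(23) = mex({0, 1, 2, 3, 4, 5, 6}) = 7
G(24) = mex({0, 1, 2, 3, 5, 6, 7}) = 4
G(25) = mex({0, 2, 3, 4, 6, 7}) = 1
G(26) = mex({0, 1, 3, 4, 5, 6, 7}) = 2
G(27) = mex({0, 1, 2, 3, 4, 5, 6, 7}) = 8
G(28) = mex({0, 1, 2, 3, 4, 6, 7, 8}) = 5
G(29) = mex({0, 1, 2, 3, 5, 6, 7, 8, 9}) = 4
G(30) = mex({0, 1, 2, 3, 4, 5, 6, 9, 10}) = 7
G(31) = mex({0, 1, 3, 4, 5, 7, 10, 11}) = 2
G(32) = mex({0, 2, 3, 4, 5, 6, 7, 9, 11}) = 1
G(33) = mex({0, 1, 2, 3, 4, 5, 6, 7, 9, 12}) = 8
G(34) = mex({0, 1, 2, 3, 4, 5, 7, 8, 11, 12}) = 6
G(35) = mex({0, 1, 2, 3, 4, 5, 6, 8, 9, 10, 11}) = 7
G(36) = mex({0, 1, 2, 3, 5, 6, 7, 9, 10}) = 4
G(37) = mex({0, 2, 3, 4, 6, 7, 9, 10, 11, 12}) = 1
G(38) = mex({0, 1, 3, 4, 5, 6, 7, 9, 10, 11, 12}) = 2
G(39) = mex({0, 1, 2, 4, 5, 6, 7, 9, 10, 12, 14}) = 3
G(40) = mex({0, 2, 3, 4, 6, 7, 11, 12, 14}) = 1
G(41) = mex({0, 1, 2, 3, 5, 6, 7, 9, 10, 11, 12}) = 4
G(42) = mex({0, 1, 2, 3, 4, 5, 6, 9, 10}) = 7
G(43) = mex({0, 1, 3, 4, 5, 7, 9, 10, 12, 15}) = 2
G(44) = mex({0, 2, 3, 4, 5, 6, 7, 9, 10, 12, 15}) = 1
G(45) = mex({0, 1, 2, 3, 4, 5, 6, 7, 9, 10, 12, 14}) = 8
G(46) = mex({0, 1, 3, 4, 5, 7, 8, 11, 12, 14}) = 2
G(47) = mex({0, 1, 2, 3, 4, 5, 6, 8, 9, 10, 11, 12}) = 7
G(48) = mex({0, 1, 2, 3, 5, 6, 7, 9, 10}) = 4
G(49) = mex({0, 2, 3, 4, 6, 7, 9, 10, 11, 12, 15}) = 1
G(50) = mex({0, 1, 4, 5, 6, 7, 9, 11, 12, 14, 15}) = 2
G(51) = mex({0, 1, 2, 3, 4, 5, 6, 7, 9, 12, 14, 15}) = 8
Therefore G(51) = 8.

8


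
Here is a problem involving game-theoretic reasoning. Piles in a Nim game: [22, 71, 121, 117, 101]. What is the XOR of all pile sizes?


We need the XOR (exclusive or) of all pile sizes.
After XOR-ing pile 1 (size 22): 0 XOR 22 = 22
After XOR-ing pile 2 (size 71): 22 XOR 71 = 81
After XOR-ing pile 3 (size 121): 81 XOR 121 = 40
After XOR-ing pile 4 (size 117): 40 XOR 117 = 93
After XOR-ing pile 5 (size 101): 93 XOR 101 = 56
The Nim-value of this position is 56.

56


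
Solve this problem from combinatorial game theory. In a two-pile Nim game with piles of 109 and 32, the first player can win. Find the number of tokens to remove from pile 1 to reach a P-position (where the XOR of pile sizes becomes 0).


Piles: 109 and 32
Current XOR: 109 XOR 32 = 77 (non-zero, so this is an N-position).
To make the XOR zero, we need to find a move that balances the piles.
For pile 1 (size 109): target = 109 XOR 77 = 32
We reduce pile 1 from 109 to 32.
Tokens removed: 109 - 32 = 77
Verification: 32 XOR 32 = 0

77


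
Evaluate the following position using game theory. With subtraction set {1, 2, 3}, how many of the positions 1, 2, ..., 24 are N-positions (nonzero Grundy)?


Subtraction set S = {1, 2, 3}, so G(n) = n mod 4.
G(n) = 0 when n is a multiple of 4.
Multiples of 4 in [1, 24]: 6
N-positions (nonzero Grundy) = 24 - 6 = 18

18


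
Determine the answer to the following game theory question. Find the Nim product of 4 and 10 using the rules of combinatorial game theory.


Nim multiplication is bilinear over XOR: (u XOR v) * w = (u*w) XOR (v*w).
So we split each operand into its bit components and XOR the pairwise Nim products.
4 = 4 (as XOR of powers of 2).
10 = 2 + 8 (as XOR of powers of 2).
Using the standard Nim-product table on single bits:
  2*2 = 3,   2*4 = 8,   2*8 = 12,
  4*4 = 6,   4*8 = 11,  8*8 = 13,
and  1*x = x (identity), k*l = l*k (commutative).
Pairwise Nim products:
  4 * 2 = 8
  4 * 8 = 11
XOR them: 8 XOR 11 = 3.
Result: 4 * 10 = 3 (in Nim).

3


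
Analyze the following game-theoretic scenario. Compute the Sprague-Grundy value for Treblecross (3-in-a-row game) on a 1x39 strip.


Treblecross: place X on empty cells; 3-in-a-row wins.
Playing within two cells of an existing X lets the opponent win at once, so sensible play treats the cells i-2..i+2 around each X as dead. The player left with no safe cell loses, so this is a normal-play take-away game on strips of safe cells.
Placing X at cell i (0-indexed) of a strip of k safe cells leaves independent strips of sizes max(0, i-2) and max(0, k-i-3). Hence G(k) = mex{ G(max(0,i-2)) XOR G(max(0,k-i-3)) : 0 <= i < k }, with G(0) = 0.
G(1): splits (0,0):0^0=0 -> mex({0}) = 1
G(2): splits (0,0):0^0=0 -> mex({0}) = 1
G(3): splits (0,0):0^0=0 -> mex({0}) = 1
G(4): splits (0,1):0^1=1 (0,0):0^0=0 -> mex({0, 1}) = 2
G(5): splits (0,2):0^1=1 (0,1):0^1=1 (0,0):0^0=0 -> mex({0, 1}) = 2
G(6) = mex({1}) = 0
G(7) = mex({0, 1, 2}) = 3
G(8) = mex({0, 1, 2}) = 3
G(9) = mex({0, 2}) = 1
G(10) = mex({0, 2, 3}) = 1
G(11) = mex({0, 3}) = 1
G(12) = mex({1, 3}) = 0
G(13) = mex({0, 1, 2, 3}) = 4
G(14) = mex({0, 1, 2}) = 3
G(15) = mex({0, 1, 2}) = 3
G(16) = mex({0, 1, 2, 4}) = 3
G(17) = mex({0, 1, 3, 4}) = 2
G(18) = mex({0, 1, 3, 4}) = 2
G(19) = mex({0, 1, 3, 5}) = 2
G(20) = mex({0, 1, 2, 3, 5}) = 4
G(21) = mex({0, 1, 2, 3, 5}) = 4
G(22) = mex({1, 2, 6}) = 0
G(23) = mex({0, 1, 2, 3, 4, 6}) = 5
G(24) = mex({0, 1, 2, 3, 4}) = 5
G(25) = mex({0, 1, 3, 4, 7}) = 2
G(26) = mex({0, 1, 3, 4, 5, 7}) = 2
G(27) = mex({0, 1, 3, 5}) = 2
G(28) = mex({0, 1, 2, 5}) = 3
G(29) = mex({0, 1, 2, 4, 5, 6}) = 3
G(30) = mex({1, 2, 4, 6}) = 0
G(31) = mex({0, 1, 2, 3, 4, 6}) = 5
G(32) = mex({1, 2, 3, 4, 7}) = 0
G(33) = mex({0, 3, 7}) = 1
G(34) = mex({0, 2, 3, 5, 7}) = 1
G(35) = mex({0, 2, 3, 5, 6}) = 1
G(36) = mex({0, 1, 2, 5, 6}) = 3
G(37) = mex({0, 1, 2, 4, 5, 6}) = 3
G(38) = mex({0, 1, 2, 4}) = 3
G(39) = mex({0, 1, 2, 3, 4, 7}) = 5
Therefore G(39) = 5.

5


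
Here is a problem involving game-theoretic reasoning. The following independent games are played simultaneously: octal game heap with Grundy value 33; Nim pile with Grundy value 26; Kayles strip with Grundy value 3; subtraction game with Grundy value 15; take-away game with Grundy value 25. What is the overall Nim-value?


By the Sprague-Grundy theorem, the Grundy value of a sum of games is the XOR of individual Grundy values.
octal game heap: Grundy value = 33. Running XOR: 0 XOR 33 = 33
Nim pile: Grundy value = 26. Running XOR: 33 XOR 26 = 59
Kayles strip: Grundy value = 3. Running XOR: 59 XOR 3 = 56
subtraction game: Grundy value = 15. Running XOR: 56 XOR 15 = 55
take-away game: Grundy value = 25. Running XOR: 55 XOR 25 = 46
The combined Grundy value is 46.

46


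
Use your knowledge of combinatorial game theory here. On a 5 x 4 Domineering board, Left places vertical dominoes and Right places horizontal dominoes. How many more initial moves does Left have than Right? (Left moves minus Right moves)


Board is 5 x 4 (rows x cols).
Left (vertical) placements: (rows-1) * cols = 4 * 4 = 16
Right (horizontal) placements: rows * (cols-1) = 5 * 3 = 15
Advantage = Left - Right = 16 - 15 = 1

1


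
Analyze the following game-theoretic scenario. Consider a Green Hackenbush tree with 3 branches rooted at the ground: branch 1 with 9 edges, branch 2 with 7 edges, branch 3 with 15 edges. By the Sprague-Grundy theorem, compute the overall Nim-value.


The tree has 3 branches from the ground vertex.
In Green Hackenbush, the Nim-value of a simple path of length k is k.
Branch 1: length 9, Nim-value = 9
Branch 2: length 7, Nim-value = 7
Branch 3: length 15, Nim-value = 15
Total Nim-value = XOR of all branch values:
0 XOR 9 = 9
9 XOR 7 = 14
14 XOR 15 = 1
Nim-value of the tree = 1

1


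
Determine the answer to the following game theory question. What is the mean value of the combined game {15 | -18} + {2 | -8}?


G1 = {15 | -18}, G2 = {2 | -8}
Each is a switch {a | b} with numbers a > b; its mean value is (a + b)/2, and mean value is additive over game sums: m(G1 + G2) = m(G1) + m(G2).
Mean of G1 = (15 + (-18))/2 = -3/2 = -3/2
Mean of G2 = (2 + (-8))/2 = -6/2 = -3
Mean of G1 + G2 = -3/2 + -3 = -9/2

-9/2


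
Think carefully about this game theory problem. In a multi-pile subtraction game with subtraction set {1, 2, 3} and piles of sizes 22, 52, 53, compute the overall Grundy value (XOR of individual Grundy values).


Subtraction set: {1, 2, 3}
For this subtraction set, G(n) = n mod 4 (period = max + 1 = 4).
Pile 1 (size 22): G(22) = 22 mod 4 = 2
Pile 2 (size 52): G(52) = 52 mod 4 = 0
Pile 3 (size 53): G(53) = 53 mod 4 = 1
Total Grundy value = XOR of all: 2 XOR 0 XOR 1 = 3

3


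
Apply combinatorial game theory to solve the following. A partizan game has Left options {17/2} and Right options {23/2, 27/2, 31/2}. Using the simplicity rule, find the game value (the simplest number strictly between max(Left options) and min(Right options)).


Left options: {17/2}, max = 17/2
Right options: {23/2, 27/2, 31/2}, min = 23/2
All options are numbers and max(Left) < min(Right), so by the simplicity theorem the value is the simplest (earliest-born) number strictly between 17/2 and 23/2.
Integers 9 through 11 all lie strictly between 17/2 and 23/2.
Among integers, the simplest (lowest birthday = smallest |n|; 0 is born on day 0, +-n on day n) is 9.
No non-integer in the interval can be simpler: if x is a non-integer in the interval, then floor(x) or ceil(x) also lies in the interval (the interval contains an integer), and both are proper prefixes of x's sign expansion, i.e. born earlier. So the game value is 9.
Game value = 9

9


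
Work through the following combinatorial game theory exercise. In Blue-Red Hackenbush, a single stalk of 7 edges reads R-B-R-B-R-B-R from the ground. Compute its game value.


Edges (from ground): R-B-R-B-R-B-R
By Berlekamp's sign-expansion rule, a Blue-Red Hackenbush stalk has the value of the surreal number whose sign sequence is the edge sequence with B -> + and R -> -.
Sign sequence: -+-+-+-
Trace the sign expansion in the surreal number tree, starting from 0:
Edge 1: R (sign -) -> bounds (-inf, 0), value = -1
Edge 2: B (sign +) -> bounds (-1, 0), value = -1/2
Edge 3: R (sign -) -> bounds (-1, -1/2), value = -3/4
Edge 4: B (sign +) -> bounds (-3/4, -1/2), value = -5/8
Edge 5: R (sign -) -> bounds (-3/4, -5/8), value = -11/16
Edge 6: B (sign +) -> bounds (-11/16, -5/8), value = -21/32
Edge 7: R (sign -) -> bounds (-11/16, -21/32), value = -43/64
Game value = -43/64

-43/64


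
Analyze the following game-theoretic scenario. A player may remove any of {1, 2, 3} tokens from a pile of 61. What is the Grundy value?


The subtraction set is S = {1, 2, 3}.
G(k) = mex{ G(k - s) : s in S, s <= k }. We compute iteratively: G(0) = 0.
G(1) = mex({0}) = 1
G(2) = mex({0, 1}) = 2
G(3) = mex({0, 1, 2}) = 3
G(4) = mex({1, 2, 3}) = 0
G(5) = mex({0, 2, 3}) = 1
G(6) = mex({0, 1, 3}) = 2
Observe that G(4)..G(6) = 0, 1, 2 repeats G(0)..G(2) = 0, 1, 2.
For k >= max(S) = 3, G(k) is determined by the previous 3 values G(k-3)..G(k-1); a window of 3 consecutive values has recurred shifted by 4, so by induction G(k + 4) = G(k) for all k >= 0: the sequence is periodic from the start with period 4.
One period: G(0..3) = 0, 1, 2, 3.
61 mod 4 = 1, so G(61) = G(1) = 1.

1


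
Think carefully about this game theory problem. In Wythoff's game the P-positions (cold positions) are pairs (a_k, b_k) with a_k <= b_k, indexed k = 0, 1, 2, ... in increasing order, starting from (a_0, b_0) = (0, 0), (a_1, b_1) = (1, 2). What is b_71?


By Wythoff's theorem, a_k = floor(k * phi) and b_k = floor(k * phi^2) = a_k + k, where phi = (1 + sqrt(5))/2 is the golden ratio.
phi = (1 + sqrt(5))/2 = 1.618034
phi^2 = phi + 1 = 2.618034
k = 71
k * phi^2 = 71 * 2.618034 = 185.880413
b_71 = floor(k * phi^2) = 185 (check: a_71 + k = 114 + 71 = 185)

185


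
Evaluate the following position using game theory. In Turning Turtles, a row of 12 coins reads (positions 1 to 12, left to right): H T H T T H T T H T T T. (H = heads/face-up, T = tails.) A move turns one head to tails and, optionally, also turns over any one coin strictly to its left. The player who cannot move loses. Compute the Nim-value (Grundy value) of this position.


Coins: H T H T T H T T H T T T
Key fact: a single head at position k behaves exactly like a Nim heap of size k (turning it to T and optionally flipping a coin at j < k corresponds to moving the heap from k to j, or to 0), and heads combine as a disjunctive sum (two heads at the same place would cancel, matching j XOR j = 0). So the Nim-value is the XOR of the 1-indexed positions of the heads.
Face-up positions (1-indexed): [1, 3, 6, 9]
XOR 0 with 1: 0 XOR 1 = 1
XOR 1 with 3: 1 XOR 3 = 2
XOR 2 with 6: 2 XOR 6 = 4
XOR 4 with 9: 4 XOR 9 = 13
Nim-value = 13

13


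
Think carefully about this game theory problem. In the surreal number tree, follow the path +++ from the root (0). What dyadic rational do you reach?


Sign expansion: +++
Rule: track bounds (lo, hi), initially (-inf, +inf). On '+', the current value becomes lo and we move to the simplest number in (value, hi): value + 1 if hi = +inf, otherwise the midpoint (value + hi)/2. On '-', the current value becomes hi and we move to value - 1 if lo = -inf, otherwise the midpoint (lo + value)/2.
Start at 0.
Step 1: sign = +, move right. Bounds: (0, +inf). Value = 1
Step 2: sign = +, move right. Bounds: (1, +inf). Value = 2
Step 3: sign = +, move right. Bounds: (2, +inf). Value = 3
The surreal number with sign expansion +++ is 3.

3


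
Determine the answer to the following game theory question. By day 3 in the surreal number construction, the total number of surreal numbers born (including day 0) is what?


Day 0: {|} = 0 is born. Count = 1.
Day n: the number of surreal numbers born by day n is 2^(n+1) - 1.
By day 0: 2^1 - 1 = 1
By day 1: 2^2 - 1 = 3
By day 2: 2^3 - 1 = 7
By day 3: 2^4 - 1 = 15
By day 3: 15 surreal numbers.

15


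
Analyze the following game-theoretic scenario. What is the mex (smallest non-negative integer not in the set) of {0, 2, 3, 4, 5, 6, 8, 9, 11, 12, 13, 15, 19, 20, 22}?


Set = {0, 2, 3, 4, 5, 6, 8, 9, 11, 12, 13, 15, 19, 20, 22}
0 is in the set.
1 is NOT in the set. This is the mex.
mex = 1

1


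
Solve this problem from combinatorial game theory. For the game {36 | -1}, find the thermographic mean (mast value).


Game = {36 | -1}, a switch {a | b} with numbers a > b.
Its thermograph has left wall a - t and right wall b + t, which meet at t = (a - b)/2, where both equal (a + b)/2. So the mast (mean value) is at (a + b)/2.
Mean = (36 + (-1))/2 = 35/2 = 35/2

35/2


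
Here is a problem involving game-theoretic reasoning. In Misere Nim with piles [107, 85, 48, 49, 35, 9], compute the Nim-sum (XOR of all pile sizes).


We need the XOR (exclusive or) of all pile sizes.
After XOR-ing pile 1 (size 107): 0 XOR 107 = 107
After XOR-ing pile 2 (size 85): 107 XOR 85 = 62
After XOR-ing pile 3 (size 48): 62 XOR 48 = 14
After XOR-ing pile 4 (size 49): 14 XOR 49 = 63
After XOR-ing pile 5 (size 35): 63 XOR 35 = 28
After XOR-ing pile 6 (size 9): 28 XOR 9 = 21
The Nim-value of this position is 21.

21


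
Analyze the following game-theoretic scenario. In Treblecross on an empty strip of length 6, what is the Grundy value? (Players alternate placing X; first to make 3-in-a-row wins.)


Treblecross: place X on empty cells; 3-in-a-row wins.
Playing within two cells of an existing X lets the opponent win at once, so sensible play treats the cells i-2..i+2 around each X as dead. The player left with no safe cell loses, so this is a normal-play take-away game on strips of safe cells.
Placing X at cell i (0-indexed) of a strip of k safe cells leaves independent strips of sizes max(0, i-2) and max(0, k-i-3). Hence G(k) = mex{ G(max(0,i-2)) XOR G(max(0,k-i-3)) : 0 <= i < k }, with G(0) = 0.
G(1): splits (0,0):0^0=0 -> mex({0}) = 1
G(2): splits (0,0):0^0=0 -> mex({0}) = 1
G(3): splits (0,0):0^0=0 -> mex({0}) = 1
G(4): splits (0,1):0^1=1 (0,0):0^0=0 -> mex({0, 1}) = 2
G(5): splits (0,2):0^1=1 (0,1):0^1=1 (0,0):0^0=0 -> mex({0, 1}) = 2
G(6) = mex({1}) = 0
Therefore G(6) = 0.

0


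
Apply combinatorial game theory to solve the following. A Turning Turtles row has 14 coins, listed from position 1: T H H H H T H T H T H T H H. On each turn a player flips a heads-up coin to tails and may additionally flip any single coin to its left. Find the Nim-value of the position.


Coins: T H H H H T H T H T H T H H
Key fact: a single head at position k behaves exactly like a Nim heap of size k (turning it to T and optionally flipping a coin at j < k corresponds to moving the heap from k to j, or to 0), and heads combine as a disjunctive sum (two heads at the same place would cancel, matching j XOR j = 0). So the Nim-value is the XOR of the 1-indexed positions of the heads.
Face-up positions (1-indexed): [2, 3, 4, 5, 7, 9, 11, 13, 14]
XOR 0 with 2: 0 XOR 2 = 2
XOR 2 with 3: 2 XOR 3 = 1
XOR 1 with 4: 1 XOR 4 = 5
XOR 5 with 5: 5 XOR 5 = 0
XOR 0 with 7: 0 XOR 7 = 7
XOR 7 with 9: 7 XOR 9 = 14
XOR 14 with 11: 14 XOR 11 = 5
XOR 5 with 13: 5 XOR 13 = 8
XOR 8 with 14: 8 XOR 14 = 6
Nim-value = 6

6


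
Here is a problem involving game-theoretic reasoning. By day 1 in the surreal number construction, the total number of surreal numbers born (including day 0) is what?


Day 0: {|} = 0 is born. Count = 1.
Day n: the number of surreal numbers born by day n is 2^(n+1) - 1.
By day 0: 2^1 - 1 = 1
By day 1: 2^2 - 1 = 3
By day 1: 3 surreal numbers.

3


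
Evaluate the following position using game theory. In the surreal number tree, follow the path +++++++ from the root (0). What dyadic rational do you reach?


Sign expansion: +++++++
Rule: track bounds (lo, hi), initially (-inf, +inf). On '+', the current value becomes lo and we move to the simplest number in (value, hi): value + 1 if hi = +inf, otherwise the midpoint (value + hi)/2. On '-', the current value becomes hi and we move to value - 1 if lo = -inf, otherwise the midpoint (lo + value)/2.
Start at 0.
Step 1: sign = +, move right. Bounds: (0, +inf). Value = 1
Step 2: sign = +, move right. Bounds: (1, +inf). Value = 2
Step 3: sign = +, move right. Bounds: (2, +inf). Value = 3
Step 4: sign = +, move right. Bounds: (3, +inf). Value = 4
Step 5: sign = +, move right. Bounds: (4, +inf). Value = 5
Step 6: sign = +, move right. Bounds: (5, +inf). Value = 6
Step 7: sign = +, move right. Bounds: (6, +inf). Value = 7
The surreal number with sign expansion +++++++ is 7.

7


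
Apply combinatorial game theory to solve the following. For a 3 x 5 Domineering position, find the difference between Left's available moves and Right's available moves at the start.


Board is 3 x 5 (rows x cols).
Left (vertical) placements: (rows-1) * cols = 2 * 5 = 10
Right (horizontal) placements: rows * (cols-1) = 3 * 4 = 12
Advantage = Left - Right = 10 - 12 = -2

-2


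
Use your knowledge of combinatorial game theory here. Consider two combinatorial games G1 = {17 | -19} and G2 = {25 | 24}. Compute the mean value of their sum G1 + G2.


G1 = {17 | -19}, G2 = {25 | 24}
Each is a switch {a | b} with numbers a > b; its mean value is (a + b)/2, and mean value is additive over game sums: m(G1 + G2) = m(G1) + m(G2).
Mean of G1 = (17 + (-19))/2 = -2/2 = -1
Mean of G2 = (25 + (24))/2 = 49/2 = 49/2
Mean of G1 + G2 = -1 + 49/2 = 47/2

47/2


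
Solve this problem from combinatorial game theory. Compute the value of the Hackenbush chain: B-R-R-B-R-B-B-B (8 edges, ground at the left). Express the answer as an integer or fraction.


Edges (from ground): B-R-R-B-R-B-B-B
By Berlekamp's sign-expansion rule, a Blue-Red Hackenbush stalk has the value of the surreal number whose sign sequence is the edge sequence with B -> + and R -> -.
Sign sequence: +--+-+++
Trace the sign expansion in the surreal number tree, starting from 0:
Edge 1: B (sign +) -> bounds (0, +inf), value = 1
Edge 2: R (sign -) -> bounds (0, 1), value = 1/2
Edge 3: R (sign -) -> bounds (0, 1/2), value = 1/4
Edge 4: B (sign +) -> bounds (1/4, 1/2), value = 3/8
Edge 5: R (sign -) -> bounds (1/4, 3/8), value = 5/16
Edge 6: B (sign +) -> bounds (5/16, 3/8), value = 11/32
Edge 7: B (sign +) -> bounds (11/32, 3/8), value = 23/64
Edge 8: B (sign +) -> bounds (23/64, 3/8), value = 47/128
Game value = 47/128

47/128


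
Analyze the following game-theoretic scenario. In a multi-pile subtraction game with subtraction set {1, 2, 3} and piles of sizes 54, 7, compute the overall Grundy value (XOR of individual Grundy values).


Subtraction set: {1, 2, 3}
For this subtraction set, G(n) = n mod 4 (period = max + 1 = 4).
Pile 1 (size 54): G(54) = 54 mod 4 = 2
Pile 2 (size 7): G(7) = 7 mod 4 = 3
Total Grundy value = XOR of all: 2 XOR 3 = 1

1


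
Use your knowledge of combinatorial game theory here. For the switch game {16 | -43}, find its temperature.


The game is {16 | -43}, a switch {a | b} with numbers a > b.
Cooling {a | b} by t gives {a - t | b + t}, which stops being hot when a - t = b + t, i.e. at t = (a - b)/2. So the temperature of a switch is (a - b)/2.
Temperature = (Left option - Right option) / 2
= (16 - (-43)) / 2
= 59 / 2
= 59/2

59/2


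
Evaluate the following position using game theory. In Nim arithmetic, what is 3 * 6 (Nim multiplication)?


Nim multiplication is bilinear over XOR: (u XOR v) * w = (u*w) XOR (v*w).
So we split each operand into its bit components and XOR the pairwise Nim products.
3 = 1 + 2 (as XOR of powers of 2).
6 = 2 + 4 (as XOR of powers of 2).
Using the standard Nim-product table on single bits:
  2*2 = 3,   2*4 = 8,   2*8 = 12,
  4*4 = 6,   4*8 = 11,  8*8 = 13,
and  1*x = x (identity), k*l = l*k (commutative).
Pairwise Nim products:
  1 * 2 = 2
  1 * 4 = 4
  2 * 2 = 3
  2 * 4 = 8
XOR them: 2 XOR 4 XOR 3 XOR 8 = 13.
Result: 3 * 6 = 13 (in Nim).

13


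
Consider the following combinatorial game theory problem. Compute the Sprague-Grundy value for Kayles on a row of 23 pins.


Kayles: a move removes 1 or 2 adjacent pins from a contiguous row.
Removing pins from a row of k leaves two independent rows (a, b) with a + b = k - 1 (one pin) or a + b = k - 2 (two pins); an end removal gives a = 0.
By Sprague-Grundy, G(k) = mex{ G(a) XOR G(b) } over all these splits. G(0) = 0.
G(1): splits (0,0):0^0=0 -> mex({0}) = 1
G(2): splits (0,1):0^1=1 (0,0):0^0=0 -> mex({0, 1}) = 2
G(3): splits (0,2):0^2=2 (1,1):1^1=0 (0,1):0^1=1 -> mex({0, 1, 2}) = 3
G(4): splits (0,3):0^3=3 (1,2):1^2=3 (0,2):0^2=2 (1,1):1^1=0 -> mex({0, 2, 3}) = 1
G(5): splits (0,4):0^1=1 (1,3):1^3=2 (2,2):2^2=0 (0,3):0^3=3 (1,2):1^2=3 -> mex({0, 1, 2, 3}) = 4
G(6) = mex({0, 1, 2, 4}) = 3
G(7) = mex({0, 1, 3, 4, 5}) = 2
G(8) = mex({0, 2, 3, 5, 6}) = 1
G(9) = mex({0, 1, 2, 3, 6, 7}) = 4
G(10) = mex({0, 1, 3, 4, 5, 7}) = 2
G(11) = mex({0, 1, 2, 3, 4, 5}) = 6
G(12) = mex({0, 1, 2, 3, 5, 6, 7}) = 4
G(13) = mex({0, 2, 3, 4, 6, 7}) = 1
G(14) = mex({0, 1, 4, 5, 6, 7}) = 2
G(15) = mex({0, 1, 2, 3, 4, 5, 6}) = 7
G(16) = mex({0, 2, 3, 5, 6, 7}) = 1
G(17) = mex({0, 1, 2, 3, 5, 6, 7}) = 4
G(18) = mex({0, 1, 2, 4, 5, 6}) = 3
G(19) = mex({0, 1, 3, 4, 5, 7}) = 2
G(20) = mex({0, 2, 3, 4, 5, 6, 7}) = 1
G(21) = mex({0, 1, 2, 3, 5, 6, 7}) = 4
G(22) = mex({0, 1, 2, 3, 4, 5, 7}) = 6
G(23) = mex({0, 1, 2, 3, 4, 5, 6}) = 7
Therefore G(23) = 7.

7


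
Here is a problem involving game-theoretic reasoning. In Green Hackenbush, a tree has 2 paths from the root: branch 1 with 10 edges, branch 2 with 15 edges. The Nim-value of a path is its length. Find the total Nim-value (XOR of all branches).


The tree has 2 branches from the ground vertex.
In Green Hackenbush, the Nim-value of a simple path of length k is k.
Branch 1: length 10, Nim-value = 10
Branch 2: length 15, Nim-value = 15
Total Nim-value = XOR of all branch values:
0 XOR 10 = 10
10 XOR 15 = 5
Nim-value of the tree = 5

5


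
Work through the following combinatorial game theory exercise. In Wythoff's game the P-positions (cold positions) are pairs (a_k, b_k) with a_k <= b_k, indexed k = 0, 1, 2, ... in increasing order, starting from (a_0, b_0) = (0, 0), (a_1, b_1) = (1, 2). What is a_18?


By Wythoff's theorem, a_k = floor(k * phi) and b_k = floor(k * phi^2) = a_k + k, where phi = (1 + sqrt(5))/2 is the golden ratio.
phi = (1 + sqrt(5))/2 = 1.618034
k = 18
k * phi = 18 * 1.618034 = 29.124612
a_18 = floor(k * phi) = 29

29


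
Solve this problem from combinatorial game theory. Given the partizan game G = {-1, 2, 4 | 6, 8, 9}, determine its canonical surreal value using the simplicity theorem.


Left options: {-1, 2, 4}, max = 4
Right options: {6, 8, 9}, min = 6
All options are numbers and max(Left) < min(Right), so by the simplicity theorem the value is the simplest (earliest-born) number strictly between 4 and 6.
The only integer strictly between 4 and 6 is 5.
No non-integer in the interval can be simpler: if x is a non-integer in the interval, then floor(x) or ceil(x) also lies in the interval (the interval contains an integer), and both are proper prefixes of x's sign expansion, i.e. born earlier. So the game value is 5.
Game value = 5

5


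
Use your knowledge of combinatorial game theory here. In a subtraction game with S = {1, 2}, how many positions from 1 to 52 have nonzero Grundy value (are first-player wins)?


Subtraction set S = {1, 2}, so G(n) = n mod 3.
G(n) = 0 when n is a multiple of 3.
Multiples of 3 in [1, 52]: 17
N-positions (nonzero Grundy) = 52 - 17 = 35

35


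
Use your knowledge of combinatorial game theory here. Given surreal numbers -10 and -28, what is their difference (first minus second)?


x = -10, y = -28
x - y = -10 - -28 = 18

18


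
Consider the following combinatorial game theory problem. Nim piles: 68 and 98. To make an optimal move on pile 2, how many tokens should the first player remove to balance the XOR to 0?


Piles: 68 and 98
Current XOR: 68 XOR 98 = 38 (non-zero, so this is an N-position).
To make the XOR zero, we need to find a move that balances the piles.
For pile 2 (size 98): target = 98 XOR 38 = 68
We reduce pile 2 from 98 to 68.
Tokens removed: 98 - 68 = 30
Verification: 68 XOR 68 = 0

30


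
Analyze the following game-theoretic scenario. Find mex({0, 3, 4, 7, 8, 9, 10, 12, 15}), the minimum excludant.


Set = {0, 3, 4, 7, 8, 9, 10, 12, 15}
0 is in the set.
1 is NOT in the set. This is the mex.
mex = 1

1


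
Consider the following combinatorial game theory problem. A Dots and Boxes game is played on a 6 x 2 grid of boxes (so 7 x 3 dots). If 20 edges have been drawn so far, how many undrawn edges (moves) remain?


Grid: 6 x 2 boxes, i.e. 7 rows and 3 columns of dots.
Horizontal edges: (rows + 1) * cols = 7 * 2 = 14
Vertical edges: rows * (cols + 1) = 6 * 3 = 18
Total edges: 14 + 18 = 32
Edges drawn: 20
Remaining: 32 - 20 = 12

12


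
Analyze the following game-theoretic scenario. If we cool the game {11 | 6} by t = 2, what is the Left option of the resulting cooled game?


Original game: {11 | 6} (a switch {a | b} with a > b).
Cooling by t (for t below the temperature (a - b)/2 = 5/2) taxes each move by t: {a | b} cooled by t is {a - t | b + t}.
Cooling amount: t = 2
Cooled Left option: 11 - 2 = 9
Cooled Right option: 6 + 2 = 8
Cooled game: {9 | 8}
Left option = 9

9


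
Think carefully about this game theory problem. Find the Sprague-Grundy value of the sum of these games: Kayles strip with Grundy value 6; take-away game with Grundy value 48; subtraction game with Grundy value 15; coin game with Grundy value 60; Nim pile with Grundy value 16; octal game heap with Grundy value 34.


By the Sprague-Grundy theorem, the Grundy value of a sum of games is the XOR of individual Grundy values.
Kayles strip: Grundy value = 6. Running XOR: 0 XOR 6 = 6
take-away game: Grundy value = 48. Running XOR: 6 XOR 48 = 54
subtraction game: Grundy value = 15. Running XOR: 54 XOR 15 = 57
coin game: Grundy value = 60. Running XOR: 57 XOR 60 = 5
Nim pile: Grundy value = 16. Running XOR: 5 XOR 16 = 21
octal game heap: Grundy value = 34. Running XOR: 21 XOR 34 = 55
The combined Grundy value is 55.

55


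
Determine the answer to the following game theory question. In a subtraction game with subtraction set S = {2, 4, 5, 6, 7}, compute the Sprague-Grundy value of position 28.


The subtraction set is S = {2, 4, 5, 6, 7}.
G(k) = mex{ G(k - s) : s in S, s <= k }. We compute iteratively: G(0) = 0.
G(1) = mex({}) = 0
G(2) = mex({0}) = 1
G(3) = mex({0}) = 1
G(4) = mex({0, 1}) = 2
G(5) = mex({0, 1}) = 2
G(6) = mex({0, 1, 2}) = 3
G(7) = mex({0, 1, 2}) = 3
G(8) = mex({0, 1, 2, 3}) = 4
G(9) = mex({1, 2, 3}) = 0
G(10) = mex({1, 2, 3, 4}) = 0
G(11) = mex({0, 2, 3}) = 1
G(12) = mex({0, 2, 3, 4}) = 1
G(13) = mex({0, 1, 3, 4}) = 2
G(14) = mex({0, 1, 3, 4}) = 2
G(15) = mex({0, 1, 2, 4}) = 3
Observe that G(9)..G(15) = 0, 0, 1, 1, 2, 2, 3 repeats G(0)..G(6) = 0, 0, 1, 1, 2, 2, 3.
For k >= max(S) = 7, G(k) is determined by the previous 7 values G(k-7)..G(k-1); a window of 7 consecutive values has recurred shifted by 9, so by induction G(k + 9) = G(k) for all k >= 0: the sequence is periodic from the start with period 9.
One period: G(0..8) = 0, 0, 1, 1, 2, 2, 3, 3, 4.
28 mod 9 = 1, so G(28) = G(1) = 0.

0
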